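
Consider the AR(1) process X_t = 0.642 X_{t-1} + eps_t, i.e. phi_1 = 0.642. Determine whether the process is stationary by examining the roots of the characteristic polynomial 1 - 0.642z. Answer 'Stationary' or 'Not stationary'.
\text{Stationary}

The AR(p) characteristic polynomial is P(z) = 1 - 0.642z.
Stationarity requires all roots to lie outside the unit circle, i.e. |z| > 1 for every root.
This is linear in z: 1 + (-0.642) z = 0  =>  z = -1/(-0.642) = 1.557632,  |z| = 1.557632.
Moduli of all roots: 1.5576.
All moduli strictly greater than 1? Yes.
Verdict: Stationary.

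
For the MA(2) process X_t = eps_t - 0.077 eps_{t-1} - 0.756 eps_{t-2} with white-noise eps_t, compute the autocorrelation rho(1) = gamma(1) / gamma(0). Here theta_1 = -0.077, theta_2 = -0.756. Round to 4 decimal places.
\rho(1) = -0.0119

For an MA(q) process with theta_0 = 1, the autocovariance is
  gamma(k) = sigma^2 * sum_{i=0..q-k} theta_i * theta_{i+k},
and rho(k) = gamma(k) / gamma(0). Sigma^2 cancels.
  numerator   = (1)*(-0.077) + (-0.077)*(-0.756) = -0.018788.
  denominator = (1)^2 + (-0.077)^2 + (-0.756)^2 = 1.577465.
  rho(1) = -0.018788 / 1.577465 = -0.0119.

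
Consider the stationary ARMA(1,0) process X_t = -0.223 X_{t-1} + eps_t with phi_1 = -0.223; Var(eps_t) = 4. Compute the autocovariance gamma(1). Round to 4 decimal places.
\gamma(1) = -0.9387

Multiply the model equation by X_{t-k} and take expectations. With theta_0 = psi_0 = 1 and psi_j the MA(infinity) weights, this gives
  gamma(k) - sum_i phi_i gamma(k-i) = c_k,
  c_k = sigma^2 * sum_{j=k..q} theta_j psi_{j-k}   (c_k = 0 for k > q),
using gamma(-m) = gamma(m).
Pure AR (q = 0): c_0 = sigma^2 = 4, c_k = 0 for k >= 1.
Equations for k = 0 and k = 1 (AR order 1):
  gamma(0) = phi_1 gamma(1) + c_0
  gamma(1) = phi_1 gamma(0) + c_1
Substituting the second into the first: gamma(0) (1 - phi_1^2) = c_0 + phi_1 c_1, so
  gamma(0) = c_0 / (1 - phi_1^2) = 4 / (1 - (-0.223)^2) = 4 / 0.950271 = 4.209326.
  gamma(1) = phi_1 gamma(0) = (-0.223)(4.209326) = -0.93868.
Therefore gamma(1) = -0.9387 (to 4 decimal places).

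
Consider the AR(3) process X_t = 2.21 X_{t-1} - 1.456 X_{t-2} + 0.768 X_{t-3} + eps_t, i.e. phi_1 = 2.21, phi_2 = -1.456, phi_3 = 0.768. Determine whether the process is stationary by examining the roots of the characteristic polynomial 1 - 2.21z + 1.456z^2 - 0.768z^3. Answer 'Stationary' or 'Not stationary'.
\text{Not stationary}

The AR(p) characteristic polynomial is P(z) = 1 - 2.21z + 1.456z^2 - 0.768z^3.
Stationarity requires all roots to lie outside the unit circle, i.e. |z| > 1 for every root.
Degree 3: look for a simple real root z0 first, then factor out (1 - z/z0) and solve the remaining quadratic.
Testing z0 = 0.625: P(0.625) = 1 + (-2.21)(0.625) + (1.456)(0.625)^2 + (-0.768)(0.625)^3
  = 1 + (-1.38125) + (0.56875) + (-0.1875) = 0.  So z_0 = 0.625 is a root, |z_0| = 0.625.
Divide out the factor (1 - 1.6 z) = (1 - z/z0) (since 1/z0 = 1.6):
  P(z) = (1 - 1.6 z)(1 + (-0.61) z + (0.48) z^2)
  [check: z-coef -0.61 - (1.6) = -2.21; z^2-coef 0.48 - (1.6)(-0.61) = 1.456; z^3-coef -(1.6)(0.48) = -0.768.]
Remaining roots from the quadratic factor 1 + (-0.61) z + (0.48) z^2:
  Set 1 + (-0.61) z + (0.48) z^2 = 0, i.e. a z^2 + b z + c = 0 with a = 0.48, b = -0.61, c = 1.
  Discriminant D = b^2 - 4ac = (-0.61)^2 - 4*(0.48)*1 = 0.3721 - (1.92) = -1.5479.
  D < 0, so the roots are the complex-conjugate pair z = (-b +/- i sqrt(-D)) / (2a) = 0.6354 +/- 1.296i.
  For a conjugate pair |z|^2 = z * conj(z) = (product of roots) = c/a = 1/(0.48) = 2.083333, so |z| = sqrt(2.083333) = 1.4434 for both roots.
Moduli of all roots: 0.6250, 1.4434, 1.4434.
All moduli strictly greater than 1? No.
Verdict: Not stationary.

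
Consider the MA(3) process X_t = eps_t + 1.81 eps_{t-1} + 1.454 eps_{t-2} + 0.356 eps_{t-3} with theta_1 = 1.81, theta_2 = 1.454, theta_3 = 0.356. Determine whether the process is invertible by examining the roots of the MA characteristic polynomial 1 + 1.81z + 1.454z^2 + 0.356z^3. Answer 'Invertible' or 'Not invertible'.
\text{Invertible}

The MA(q) characteristic polynomial is P(z) = 1 + 1.81z + 1.454z^2 + 0.356z^3.
Invertibility requires all roots to lie outside the unit circle, i.e. |z| > 1 for every root.
Degree 3: look for a simple real root z0 first, then factor out (1 - z/z0) and solve the remaining quadratic.
Testing z0 = -2.5: P(-2.5) = 1 + (1.81)(-2.5) + (1.454)(-2.5)^2 + (0.356)(-2.5)^3
  = 1 + (-4.525) + (9.0875) + (-5.5625) = 0.  So z_0 = -2.5 is a root, |z_0| = 2.5.
Divide out the factor (1 + 0.4 z) = (1 - z/z0) (since 1/z0 = -0.4):
  P(z) = (1 + 0.4 z)(1 + (1.41) z + (0.89) z^2)
  [check: z-coef 1.41 - (-0.4) = 1.81; z^2-coef 0.89 - (-0.4)(1.41) = 1.454; z^3-coef -(-0.4)(0.89) = 0.356.]
Remaining roots from the quadratic factor 1 + (1.41) z + (0.89) z^2:
  Set 1 + (1.41) z + (0.89) z^2 = 0, i.e. a z^2 + b z + c = 0 with a = 0.89, b = 1.41, c = 1.
  Discriminant D = b^2 - 4ac = (1.41)^2 - 4*(0.89)*1 = 1.9881 - (3.56) = -1.5719.
  D < 0, so the roots are the complex-conjugate pair z = (-b +/- i sqrt(-D)) / (2a) = -0.7921 +/- 0.7044i.
  For a conjugate pair |z|^2 = z * conj(z) = (product of roots) = c/a = 1/(0.89) = 1.123596, so |z| = sqrt(1.123596) = 1.06 for both roots.
Moduli of all roots: 2.5000, 1.0600, 1.0600.
All moduli strictly greater than 1? Yes.
Verdict: Invertible.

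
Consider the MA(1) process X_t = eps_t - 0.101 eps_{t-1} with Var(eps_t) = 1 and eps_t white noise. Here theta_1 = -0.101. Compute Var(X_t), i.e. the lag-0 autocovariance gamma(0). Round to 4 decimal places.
\gamma(0) = 1.0102

For an MA(q) process X_t = eps_t + sum_i theta_i eps_{t-i} with
Var(eps_t) = sigma^2, the variance is
  gamma(0) = sigma^2 * (1 + sum_i theta_i^2).
  sum_i theta_i^2 = (-0.101)^2 = 0.010201.
  gamma(0) = 1 * (1 + 0.010201) = 1 * 1.010201 = 1.010201, which rounds to 1.0102.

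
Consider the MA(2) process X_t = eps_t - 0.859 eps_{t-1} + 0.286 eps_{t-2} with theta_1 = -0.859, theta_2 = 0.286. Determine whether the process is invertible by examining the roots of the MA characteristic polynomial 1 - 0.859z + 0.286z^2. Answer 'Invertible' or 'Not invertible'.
\text{Invertible}

The MA(q) characteristic polynomial is P(z) = 1 - 0.859z + 0.286z^2.
Invertibility requires all roots to lie outside the unit circle, i.e. |z| > 1 for every root.
Set 1 + (-0.859) z + (0.286) z^2 = 0, i.e. a z^2 + b z + c = 0 with a = 0.286, b = -0.859, c = 1.
Discriminant D = b^2 - 4ac = (-0.859)^2 - 4*(0.286)*1 = 0.737881 - (1.144) = -0.406119.
D < 0, so the roots are the complex-conjugate pair z = (-b +/- i sqrt(-D)) / (2a) = 1.5017 +/- 1.1141i.
For a conjugate pair |z|^2 = z * conj(z) = (product of roots) = c/a = 1/(0.286) = 3.496503, so |z| = sqrt(3.496503) = 1.8699 for both roots.
Moduli of all roots: 1.8699, 1.8699.
All moduli strictly greater than 1? Yes.
Verdict: Invertible.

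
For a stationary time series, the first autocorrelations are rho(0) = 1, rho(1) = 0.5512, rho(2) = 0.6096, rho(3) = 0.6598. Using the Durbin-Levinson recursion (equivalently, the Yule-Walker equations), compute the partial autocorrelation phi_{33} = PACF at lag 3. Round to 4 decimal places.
\phi_{33} = 0.4081

The PACF at lag k is phi_{kk}, the last component of the solution
to the Yule-Walker system G_k phi = r_k where
  (G_k)_{ij} = rho(|i - j|), (r_k)_i = rho(i), i,j = 1..k.
Equivalently, Durbin-Levinson gives phi_{kk} iteratively:
  phi_{11} = rho(1)
  phi_{kk} = [rho(k) - sum_{j=1..k-1} phi_{k-1,j} rho(k-j)]
            / [1 - sum_{j=1..k-1} phi_{k-1,j} rho(j)],
  phi_{k,j} = phi_{k-1,j} - phi_{kk} phi_{k-1,k-j},  j = 1..k-1.
Step k = 1:
  phi_11 = rho(1) = 0.5512.
Step k = 2:
  phi_22 = [rho(2) - phi_11 rho(1)] / [1 - phi_11 rho(1)] = [0.6096 - (0.5512)(0.5512)] / [1 - (0.5512)(0.5512)]
         = 0.30577856 / 0.69617856 = 0.439224.
  Update: phi_21 = phi_11 - phi_22 phi_11 = 0.5512 - (0.439224)(0.5512) = 0.3091.
Step k = 3:
  phi_33 = [rho(3) - phi_21 rho(2) - phi_22 rho(1)] / [1 - phi_21 rho(1) - phi_22 rho(2)]
    numerator   = 0.6598 - (0.3091)(0.6096) - (0.439224)(0.5512) = 0.22927246
    denominator = 1 - (0.3091)(0.5512) - (0.439224)(0.6096) = 0.56187318
  phi_33 = 0.22927246 / 0.56187318 = 0.4081.
Therefore phi_{33} = 0.4081.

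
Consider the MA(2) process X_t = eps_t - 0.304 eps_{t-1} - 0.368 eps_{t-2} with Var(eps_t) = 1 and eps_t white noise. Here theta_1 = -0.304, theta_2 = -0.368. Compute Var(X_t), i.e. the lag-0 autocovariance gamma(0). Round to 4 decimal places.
\gamma(0) = 1.2278

For an MA(q) process X_t = eps_t + sum_i theta_i eps_{t-i} with
Var(eps_t) = sigma^2, the variance is
  gamma(0) = sigma^2 * (1 + sum_i theta_i^2).
  sum_i theta_i^2 = (-0.304)^2 + (-0.368)^2 = 0.092416 + 0.135424 = 0.22784.
  gamma(0) = 1 * (1 + 0.22784) = 1 * 1.22784 = 1.22784, which rounds to 1.2278.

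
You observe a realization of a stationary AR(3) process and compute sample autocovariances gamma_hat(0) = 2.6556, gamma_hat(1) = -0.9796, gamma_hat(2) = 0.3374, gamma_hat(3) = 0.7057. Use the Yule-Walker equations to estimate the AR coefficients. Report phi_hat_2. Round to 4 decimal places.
\hat\phi_{2} = 0.1230

The Yule-Walker equations for an AR(p) process read, in matrix form,
  Gamma_p phi = r_p,   with   (Gamma_p)_{ij} = gamma(|i - j|),
                       (r_p)_i = gamma(i),   i,j = 1..p.
Substitute the sample gammas (Toeplitz matrix and right-hand side of size 3):
  Gamma_p = [[2.6556, -0.9796, 0.3374], [-0.9796, 2.6556, -0.9796], [0.3374, -0.9796, 2.6556]]
  r_p     = [-0.9796, 0.3374, 0.7057]
Written out (R1..R3):
  (R1) 2.6556 phi_1 - 0.9796 phi_2 + 0.3374 phi_3 = -0.9796
  (R2) -0.9796 phi_1 + 2.6556 phi_2 - 0.9796 phi_3 = 0.3374
  (R3) 0.3374 phi_1 - 0.9796 phi_2 + 2.6556 phi_3 = 0.7057
Gaussian elimination:
  R2 <- R2 - (-0.9796/2.6556) R1 = R2 - (-0.368881) R1:  2.294244 phi_2 - 0.85514 phi_3 = -0.023956
  R3 <- R3 - (0.3374/2.6556) R1 = R3 - (0.127052) R1:  -0.85514 phi_2 + 2.612733 phi_3 = 0.83016
  R3 <- R3 - (-0.85514/2.294244) R2 = R3 - (-0.372733) R2:  2.293994 phi_3 = 0.821231
Back-substitution:
  phi_hat_3 = 0.821231 / 2.293994 = 0.357992
  phi_hat_2 = (-0.023956 - (-0.85514)(0.357992)) / 2.294244 = 0.122994
  phi_hat_1 = (-0.9796 - (-0.9796)(0.122994) - (0.3374)(0.357992)) / 2.6556 = -0.368995
So phi_hat = [-0.3690, 0.1230, 0.3580].
Therefore phi_hat_2 = 0.1230.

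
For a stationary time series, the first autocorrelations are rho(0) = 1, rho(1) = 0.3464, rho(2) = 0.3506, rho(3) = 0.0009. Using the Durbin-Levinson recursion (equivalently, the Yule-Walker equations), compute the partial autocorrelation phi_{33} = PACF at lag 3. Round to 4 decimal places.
\phi_{33} = -0.2190

The PACF at lag k is phi_{kk}, the last component of the solution
to the Yule-Walker system G_k phi = r_k where
  (G_k)_{ij} = rho(|i - j|), (r_k)_i = rho(i), i,j = 1..k.
Equivalently, Durbin-Levinson gives phi_{kk} iteratively:
  phi_{11} = rho(1)
  phi_{kk} = [rho(k) - sum_{j=1..k-1} phi_{k-1,j} rho(k-j)]
            / [1 - sum_{j=1..k-1} phi_{k-1,j} rho(j)],
  phi_{k,j} = phi_{k-1,j} - phi_{kk} phi_{k-1,k-j},  j = 1..k-1.
Step k = 1:
  phi_11 = rho(1) = 0.3464.
Step k = 2:
  phi_22 = [rho(2) - phi_11 rho(1)] / [1 - phi_11 rho(1)] = [0.3506 - (0.3464)(0.3464)] / [1 - (0.3464)(0.3464)]
         = 0.23060704 / 0.88000704 = 0.262051.
  Update: phi_21 = phi_11 - phi_22 phi_11 = 0.3464 - (0.262051)(0.3464) = 0.255625.
Step k = 3:
  phi_33 = [rho(3) - phi_21 rho(2) - phi_22 rho(1)] / [1 - phi_21 rho(1) - phi_22 rho(2)]
    numerator   = 0.0009 - (0.255625)(0.3506) - (0.262051)(0.3464) = -0.17949686
    denominator = 1 - (0.255625)(0.3464) - (0.262051)(0.3506) = 0.81957615
  phi_33 = -0.17949686 / 0.81957615 = -0.219.
Therefore phi_{33} = -0.2190.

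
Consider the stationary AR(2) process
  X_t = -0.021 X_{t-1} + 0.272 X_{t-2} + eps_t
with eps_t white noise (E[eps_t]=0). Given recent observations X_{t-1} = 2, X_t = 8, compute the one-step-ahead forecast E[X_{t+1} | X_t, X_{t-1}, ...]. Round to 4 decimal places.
E[X_{t+1} \mid \mathcal F_t] = 0.3760

For an AR(p) model X_t = c + sum_i phi_i X_{t-i} + eps_t, the
one-step-ahead conditional mean is
  E[X_{t+1} | X_t, ...] = c + sum_i phi_i X_{t+1-i}.
Substitute known values:
  E[X_{t+1} | ...] = (-0.021) * (8) + (0.272) * (2)
                   = 0.3760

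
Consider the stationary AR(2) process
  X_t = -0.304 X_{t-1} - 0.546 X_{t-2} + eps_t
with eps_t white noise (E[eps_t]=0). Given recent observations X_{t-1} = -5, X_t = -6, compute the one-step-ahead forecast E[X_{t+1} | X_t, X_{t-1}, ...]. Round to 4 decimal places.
E[X_{t+1} \mid \mathcal F_t] = 4.5540

For an AR(p) model X_t = c + sum_i phi_i X_{t-i} + eps_t, the
one-step-ahead conditional mean is
  E[X_{t+1} | X_t, ...] = c + sum_i phi_i X_{t+1-i}.
Substitute known values:
  E[X_{t+1} | ...] = (-0.304) * (-6) + (-0.546) * (-5)
                   = 4.5540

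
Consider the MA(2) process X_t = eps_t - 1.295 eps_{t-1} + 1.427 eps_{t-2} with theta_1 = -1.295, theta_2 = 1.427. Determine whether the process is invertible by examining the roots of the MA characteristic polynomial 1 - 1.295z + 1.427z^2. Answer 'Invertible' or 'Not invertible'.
\text{Not invertible}

The MA(q) characteristic polynomial is P(z) = 1 - 1.295z + 1.427z^2.
Invertibility requires all roots to lie outside the unit circle, i.e. |z| > 1 for every root.
Set 1 + (-1.295) z + (1.427) z^2 = 0, i.e. a z^2 + b z + c = 0 with a = 1.427, b = -1.295, c = 1.
Discriminant D = b^2 - 4ac = (-1.295)^2 - 4*(1.427)*1 = 1.677025 - (5.708) = -4.030975.
D < 0, so the roots are the complex-conjugate pair z = (-b +/- i sqrt(-D)) / (2a) = 0.4537 +/- 0.7035i.
For a conjugate pair |z|^2 = z * conj(z) = (product of roots) = c/a = 1/(1.427) = 0.700771, so |z| = sqrt(0.700771) = 0.8371 for both roots.
Moduli of all roots: 0.8371, 0.8371.
All moduli strictly greater than 1? No.
Verdict: Not invertible.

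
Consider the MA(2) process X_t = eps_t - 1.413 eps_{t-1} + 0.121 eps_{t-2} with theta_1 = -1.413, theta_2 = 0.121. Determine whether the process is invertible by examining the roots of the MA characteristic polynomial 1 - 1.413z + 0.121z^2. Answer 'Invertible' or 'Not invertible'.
\text{Not invertible}

The MA(q) characteristic polynomial is P(z) = 1 - 1.413z + 0.121z^2.
Invertibility requires all roots to lie outside the unit circle, i.e. |z| > 1 for every root.
Set 1 + (-1.413) z + (0.121) z^2 = 0, i.e. a z^2 + b z + c = 0 with a = 0.121, b = -1.413, c = 1.
Discriminant D = b^2 - 4ac = (-1.413)^2 - 4*(0.121)*1 = 1.996569 - (0.484) = 1.512569.
D >= 0, so the roots are real: z = (-b +/- sqrt(D)) / (2a) = (1.413 +/- 1.229865) / (0.242).
  z_1 = (1.413 + 1.229865) / (0.242) = 10.9209,   |z_1| = 10.9209.
  z_2 = (1.413 - 1.229865) / (0.242) = 0.7568,   |z_2| = 0.7568.
Moduli of all roots: 10.9209, 0.7568.
All moduli strictly greater than 1? No.
Verdict: Not invertible.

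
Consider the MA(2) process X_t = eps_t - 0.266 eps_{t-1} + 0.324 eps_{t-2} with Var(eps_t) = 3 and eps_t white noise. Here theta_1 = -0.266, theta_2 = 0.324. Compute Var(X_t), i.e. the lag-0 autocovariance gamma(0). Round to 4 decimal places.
\gamma(0) = 3.5272

For an MA(q) process X_t = eps_t + sum_i theta_i eps_{t-i} with
Var(eps_t) = sigma^2, the variance is
  gamma(0) = sigma^2 * (1 + sum_i theta_i^2).
  sum_i theta_i^2 = (-0.266)^2 + (0.324)^2 = 0.070756 + 0.104976 = 0.175732.
  gamma(0) = 3 * (1 + 0.175732) = 3 * 1.175732 = 3.527196, which rounds to 3.5272.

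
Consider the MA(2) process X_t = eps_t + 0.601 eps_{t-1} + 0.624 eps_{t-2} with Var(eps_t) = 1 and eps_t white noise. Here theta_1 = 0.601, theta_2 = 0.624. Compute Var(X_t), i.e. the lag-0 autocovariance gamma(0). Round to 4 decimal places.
\gamma(0) = 1.7506

For an MA(q) process X_t = eps_t + sum_i theta_i eps_{t-i} with
Var(eps_t) = sigma^2, the variance is
  gamma(0) = sigma^2 * (1 + sum_i theta_i^2).
  sum_i theta_i^2 = (0.601)^2 + (0.624)^2 = 0.361201 + 0.389376 = 0.750577.
  gamma(0) = 1 * (1 + 0.750577) = 1 * 1.750577 = 1.750577, which rounds to 1.7506.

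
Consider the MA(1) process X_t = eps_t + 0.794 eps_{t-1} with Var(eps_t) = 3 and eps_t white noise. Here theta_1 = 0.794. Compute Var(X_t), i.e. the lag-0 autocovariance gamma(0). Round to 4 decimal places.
\gamma(0) = 4.8913

For an MA(q) process X_t = eps_t + sum_i theta_i eps_{t-i} with
Var(eps_t) = sigma^2, the variance is
  gamma(0) = sigma^2 * (1 + sum_i theta_i^2).
  sum_i theta_i^2 = (0.794)^2 = 0.630436.
  gamma(0) = 3 * (1 + 0.630436) = 3 * 1.630436 = 4.891308, which rounds to 4.8913.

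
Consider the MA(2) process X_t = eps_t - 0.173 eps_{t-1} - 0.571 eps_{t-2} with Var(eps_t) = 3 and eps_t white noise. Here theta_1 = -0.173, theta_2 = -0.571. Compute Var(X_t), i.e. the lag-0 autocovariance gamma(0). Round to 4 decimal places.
\gamma(0) = 4.0679

For an MA(q) process X_t = eps_t + sum_i theta_i eps_{t-i} with
Var(eps_t) = sigma^2, the variance is
  gamma(0) = sigma^2 * (1 + sum_i theta_i^2).
  sum_i theta_i^2 = (-0.173)^2 + (-0.571)^2 = 0.029929 + 0.326041 = 0.35597.
  gamma(0) = 3 * (1 + 0.35597) = 3 * 1.35597 = 4.06791, which rounds to 4.0679.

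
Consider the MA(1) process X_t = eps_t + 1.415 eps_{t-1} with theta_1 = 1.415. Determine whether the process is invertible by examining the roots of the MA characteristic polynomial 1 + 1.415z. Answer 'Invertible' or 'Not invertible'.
\text{Not invertible}

The MA(q) characteristic polynomial is P(z) = 1 + 1.415z.
Invertibility requires all roots to lie outside the unit circle, i.e. |z| > 1 for every root.
This is linear in z: 1 + (1.415) z = 0  =>  z = -1/(1.415) = -0.706714,  |z| = 0.706714.
Moduli of all roots: 0.7067.
All moduli strictly greater than 1? No.
Verdict: Not invertible.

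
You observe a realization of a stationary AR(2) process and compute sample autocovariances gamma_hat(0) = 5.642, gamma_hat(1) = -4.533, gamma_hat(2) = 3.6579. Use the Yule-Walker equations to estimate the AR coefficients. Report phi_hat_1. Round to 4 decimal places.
\hat\phi_{1} = -0.7970

The Yule-Walker equations for an AR(p) process read, in matrix form,
  Gamma_p phi = r_p,   with   (Gamma_p)_{ij} = gamma(|i - j|),
                       (r_p)_i = gamma(i),   i,j = 1..p.
Substitute the sample gammas (Toeplitz matrix and right-hand side of size 2):
  Gamma_p = [[5.642, -4.533], [-4.533, 5.642]]
  r_p     = [-4.533, 3.6579]
Written out:
  5.642 phi_1 - 4.533 phi_2 = -4.533
  -4.533 phi_1 + 5.642 phi_2 = 3.6579
Solve by Cramer's rule:
  det = gamma(0)^2 - gamma(1)^2 = (5.642)^2 - (-4.533)^2 = 31.832164 - 20.548089 = 11.284075
  phi_hat_1 = [gamma(1) gamma(0) - gamma(1) gamma(2)] / det = [(-4.533)(5.642) - (-4.533)(3.6579)] / 11.284075 = -8.9939253 / 11.284075 = -0.797
  phi_hat_2 = [gamma(0) gamma(2) - gamma(1)^2] / det = [(5.642)(3.6579) - (-4.533)^2] / 11.284075 = 0.0897828 / 11.284075 = 0.008
So phi_hat = [-0.7970, 0.0080].
Therefore phi_hat_1 = -0.7970.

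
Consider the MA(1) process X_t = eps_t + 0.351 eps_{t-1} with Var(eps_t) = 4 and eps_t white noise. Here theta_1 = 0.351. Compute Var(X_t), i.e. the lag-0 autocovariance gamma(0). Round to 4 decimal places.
\gamma(0) = 4.4928

For an MA(q) process X_t = eps_t + sum_i theta_i eps_{t-i} with
Var(eps_t) = sigma^2, the variance is
  gamma(0) = sigma^2 * (1 + sum_i theta_i^2).
  sum_i theta_i^2 = (0.351)^2 = 0.123201.
  gamma(0) = 4 * (1 + 0.123201) = 4 * 1.123201 = 4.492804, which rounds to 4.4928.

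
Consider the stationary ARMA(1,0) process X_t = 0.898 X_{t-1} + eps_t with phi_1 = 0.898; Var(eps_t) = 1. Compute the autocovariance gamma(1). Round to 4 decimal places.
\gamma(1) = 4.6385

Multiply the model equation by X_{t-k} and take expectations. With theta_0 = psi_0 = 1 and psi_j the MA(infinity) weights, this gives
  gamma(k) - sum_i phi_i gamma(k-i) = c_k,
  c_k = sigma^2 * sum_{j=k..q} theta_j psi_{j-k}   (c_k = 0 for k > q),
using gamma(-m) = gamma(m).
Pure AR (q = 0): c_0 = sigma^2 = 1, c_k = 0 for k >= 1.
Equations for k = 0 and k = 1 (AR order 1):
  gamma(0) = phi_1 gamma(1) + c_0
  gamma(1) = phi_1 gamma(0) + c_1
Substituting the second into the first: gamma(0) (1 - phi_1^2) = c_0 + phi_1 c_1, so
  gamma(0) = c_0 / (1 - phi_1^2) = 1 / (1 - (0.898)^2) = 1 / 0.193596 = 5.165396.
  gamma(1) = phi_1 gamma(0) = (0.898)(5.165396) = 4.638526.
Therefore gamma(1) = 4.6385 (to 4 decimal places).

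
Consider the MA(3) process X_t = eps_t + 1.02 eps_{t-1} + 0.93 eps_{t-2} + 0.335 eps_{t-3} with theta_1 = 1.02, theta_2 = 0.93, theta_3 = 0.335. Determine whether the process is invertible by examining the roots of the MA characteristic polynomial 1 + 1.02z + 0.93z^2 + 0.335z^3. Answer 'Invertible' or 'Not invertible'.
\text{Invertible}

The MA(q) characteristic polynomial is P(z) = 1 + 1.02z + 0.93z^2 + 0.335z^3.
Invertibility requires all roots to lie outside the unit circle, i.e. |z| > 1 for every root.
Degree 3: look for a simple real root z0 first, then factor out (1 - z/z0) and solve the remaining quadratic.
Testing z0 = -2: P(-2) = 1 + (1.02)(-2) + (0.93)(-2)^2 + (0.335)(-2)^3
  = 1 + (-2.04) + (3.72) + (-2.68) = 0.  So z_0 = -2 is a root, |z_0| = 2.
Divide out the factor (1 + 0.5 z) = (1 - z/z0) (since 1/z0 = -0.5):
  P(z) = (1 + 0.5 z)(1 + (0.52) z + (0.67) z^2)
  [check: z-coef 0.52 - (-0.5) = 1.02; z^2-coef 0.67 - (-0.5)(0.52) = 0.93; z^3-coef -(-0.5)(0.67) = 0.335.]
Remaining roots from the quadratic factor 1 + (0.52) z + (0.67) z^2:
  Set 1 + (0.52) z + (0.67) z^2 = 0, i.e. a z^2 + b z + c = 0 with a = 0.67, b = 0.52, c = 1.
  Discriminant D = b^2 - 4ac = (0.52)^2 - 4*(0.67)*1 = 0.2704 - (2.68) = -2.4096.
  D < 0, so the roots are the complex-conjugate pair z = (-b +/- i sqrt(-D)) / (2a) = -0.3881 +/- 1.1584i.
  For a conjugate pair |z|^2 = z * conj(z) = (product of roots) = c/a = 1/(0.67) = 1.492537, so |z| = sqrt(1.492537) = 1.2217 for both roots.
Moduli of all roots: 2.0000, 1.2217, 1.2217.
All moduli strictly greater than 1? Yes.
Verdict: Invertible.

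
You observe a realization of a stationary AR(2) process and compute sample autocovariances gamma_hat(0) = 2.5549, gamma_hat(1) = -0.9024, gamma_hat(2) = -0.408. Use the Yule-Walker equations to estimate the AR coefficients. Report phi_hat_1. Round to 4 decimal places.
\hat\phi_{1} = -0.4680

The Yule-Walker equations for an AR(p) process read, in matrix form,
  Gamma_p phi = r_p,   with   (Gamma_p)_{ij} = gamma(|i - j|),
                       (r_p)_i = gamma(i),   i,j = 1..p.
Substitute the sample gammas (Toeplitz matrix and right-hand side of size 2):
  Gamma_p = [[2.5549, -0.9024], [-0.9024, 2.5549]]
  r_p     = [-0.9024, -0.408]
Written out:
  2.5549 phi_1 - 0.9024 phi_2 = -0.9024
  -0.9024 phi_1 + 2.5549 phi_2 = -0.408
Solve by Cramer's rule:
  det = gamma(0)^2 - gamma(1)^2 = (2.5549)^2 - (-0.9024)^2 = 6.52751401 - 0.81432576 = 5.71318825
  phi_hat_1 = [gamma(1) gamma(0) - gamma(1) gamma(2)] / det = [(-0.9024)(2.5549) - (-0.9024)(-0.408)] / 5.71318825 = -2.67372096 / 5.71318825 = -0.468
  phi_hat_2 = [gamma(0) gamma(2) - gamma(1)^2] / det = [(2.5549)(-0.408) - (-0.9024)^2] / 5.71318825 = -1.85672496 / 5.71318825 = -0.325
So phi_hat = [-0.4680, -0.3250].
Therefore phi_hat_1 = -0.4680.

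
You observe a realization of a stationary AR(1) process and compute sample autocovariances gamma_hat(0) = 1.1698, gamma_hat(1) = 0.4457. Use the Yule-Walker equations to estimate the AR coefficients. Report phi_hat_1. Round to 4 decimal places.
\hat\phi_{1} = 0.3810

The Yule-Walker equations for an AR(p) process read, in matrix form,
  Gamma_p phi = r_p,   with   (Gamma_p)_{ij} = gamma(|i - j|),
                       (r_p)_i = gamma(i),   i,j = 1..p.
Substitute the sample gammas (Toeplitz matrix and right-hand side of size 1):
  Gamma_p = [[1.1698]]
  r_p     = [0.4457]
With p = 1 this is the single equation gamma(0) phi_1 = gamma(1):
  phi_hat_1 = gamma(1) / gamma(0) = 0.4457 / 1.1698 = 0.3810.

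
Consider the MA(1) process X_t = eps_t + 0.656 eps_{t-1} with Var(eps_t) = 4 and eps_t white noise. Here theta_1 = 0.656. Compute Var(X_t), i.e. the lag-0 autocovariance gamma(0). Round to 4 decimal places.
\gamma(0) = 5.7213

For an MA(q) process X_t = eps_t + sum_i theta_i eps_{t-i} with
Var(eps_t) = sigma^2, the variance is
  gamma(0) = sigma^2 * (1 + sum_i theta_i^2).
  sum_i theta_i^2 = (0.656)^2 = 0.430336.
  gamma(0) = 4 * (1 + 0.430336) = 4 * 1.430336 = 5.721344, which rounds to 5.7213.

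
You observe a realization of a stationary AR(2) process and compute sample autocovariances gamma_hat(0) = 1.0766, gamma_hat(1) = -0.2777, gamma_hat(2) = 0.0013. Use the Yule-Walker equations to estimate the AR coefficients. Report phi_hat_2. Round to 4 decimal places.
\hat\phi_{2} = -0.0700

The Yule-Walker equations for an AR(p) process read, in matrix form,
  Gamma_p phi = r_p,   with   (Gamma_p)_{ij} = gamma(|i - j|),
                       (r_p)_i = gamma(i),   i,j = 1..p.
Substitute the sample gammas (Toeplitz matrix and right-hand side of size 2):
  Gamma_p = [[1.0766, -0.2777], [-0.2777, 1.0766]]
  r_p     = [-0.2777, 0.0013]
Written out:
  1.0766 phi_1 - 0.2777 phi_2 = -0.2777
  -0.2777 phi_1 + 1.0766 phi_2 = 0.0013
Solve by Cramer's rule:
  det = gamma(0)^2 - gamma(1)^2 = (1.0766)^2 - (-0.2777)^2 = 1.15906756 - 0.07711729 = 1.08195027
  phi_hat_1 = [gamma(1) gamma(0) - gamma(1) gamma(2)] / det = [(-0.2777)(1.0766) - (-0.2777)(0.0013)] / 1.08195027 = -0.29861081 / 1.08195027 = -0.276
  phi_hat_2 = [gamma(0) gamma(2) - gamma(1)^2] / det = [(1.0766)(0.0013) - (-0.2777)^2] / 1.08195027 = -0.07571771 / 1.08195027 = -0.07
So phi_hat = [-0.2760, -0.0700].
Therefore phi_hat_2 = -0.0700.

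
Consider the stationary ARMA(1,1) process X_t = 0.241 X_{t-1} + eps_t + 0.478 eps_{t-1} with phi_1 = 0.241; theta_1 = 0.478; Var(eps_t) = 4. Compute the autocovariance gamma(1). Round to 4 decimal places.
\gamma(1) = 3.4051

Multiply the model equation by X_{t-k} and take expectations. With theta_0 = psi_0 = 1 and psi_j the MA(infinity) weights, this gives
  gamma(k) - sum_i phi_i gamma(k-i) = c_k,
  c_k = sigma^2 * sum_{j=k..q} theta_j psi_{j-k}   (c_k = 0 for k > q),
using gamma(-m) = gamma(m).
psi-weights needed (psi_j = theta_j + sum_i phi_i psi_{j-i}):
  psi_1 = theta_1 + phi_1 = 0.478 + (0.241) = 0.719
Right-hand sides:
  c_0 = sigma^2 (1 + theta_1 psi_1) = 4 * (1 + (0.478)(0.719)) = 4 * 1.343682 = 5.374728
  c_1 = sigma^2 theta_1 = 4 * (0.478) = 1.912
  c_2 = 0
Equations for k = 0 and k = 1 (AR order 1):
  gamma(0) = phi_1 gamma(1) + c_0
  gamma(1) = phi_1 gamma(0) + c_1
Substituting the second into the first: gamma(0) (1 - phi_1^2) = c_0 + phi_1 c_1, so
  gamma(0) = (c_0 + phi_1 c_1) / (1 - phi_1^2) = (5.374728 + (0.241)(1.912)) / (1 - (0.241)^2) = 5.83552 / 0.941919 = 6.195352.
  gamma(1) = phi_1 gamma(0) + c_1 = (0.241)(6.195352) + (1.912) = 3.40508.
Therefore gamma(1) = 3.4051 (to 4 decimal places).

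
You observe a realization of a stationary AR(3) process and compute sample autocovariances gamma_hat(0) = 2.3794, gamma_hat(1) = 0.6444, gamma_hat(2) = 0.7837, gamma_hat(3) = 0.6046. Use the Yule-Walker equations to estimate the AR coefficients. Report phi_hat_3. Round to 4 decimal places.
\hat\phi_{3} = 0.1340

The Yule-Walker equations for an AR(p) process read, in matrix form,
  Gamma_p phi = r_p,   with   (Gamma_p)_{ij} = gamma(|i - j|),
                       (r_p)_i = gamma(i),   i,j = 1..p.
Substitute the sample gammas (Toeplitz matrix and right-hand side of size 3):
  Gamma_p = [[2.3794, 0.6444, 0.7837], [0.6444, 2.3794, 0.6444], [0.7837, 0.6444, 2.3794]]
  r_p     = [0.6444, 0.7837, 0.6046]
Written out (R1..R3):
  (R1) 2.3794 phi_1 + 0.6444 phi_2 + 0.7837 phi_3 = 0.6444
  (R2) 0.6444 phi_1 + 2.3794 phi_2 + 0.6444 phi_3 = 0.7837
  (R3) 0.7837 phi_1 + 0.6444 phi_2 + 2.3794 phi_3 = 0.6046
Gaussian elimination:
  R2 <- R2 - (0.6444/2.3794) R1 = R2 - (0.270825) R1:  2.204881 phi_2 + 0.432155 phi_3 = 0.609181
  R3 <- R3 - (0.7837/2.3794) R1 = R3 - (0.329369) R1:  0.432155 phi_2 + 2.121274 phi_3 = 0.392355
  R3 <- R3 - (0.432155/2.204881) R2 = R3 - (0.195999) R2:  2.036572 phi_3 = 0.272956
Back-substitution:
  phi_hat_3 = 0.272956 / 2.036572 = 0.134027
  phi_hat_2 = (0.609181 - (0.432155)(0.134027)) / 2.204881 = 0.250018
  phi_hat_1 = (0.6444 - (0.6444)(0.250018) - (0.7837)(0.134027)) / 2.3794 = 0.158969
So phi_hat = [0.1590, 0.2500, 0.1340].
Therefore phi_hat_3 = 0.1340.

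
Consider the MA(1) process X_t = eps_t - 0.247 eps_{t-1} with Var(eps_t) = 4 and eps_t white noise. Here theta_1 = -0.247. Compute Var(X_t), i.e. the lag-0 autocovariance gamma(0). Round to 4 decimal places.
\gamma(0) = 4.2440

For an MA(q) process X_t = eps_t + sum_i theta_i eps_{t-i} with
Var(eps_t) = sigma^2, the variance is
  gamma(0) = sigma^2 * (1 + sum_i theta_i^2).
  sum_i theta_i^2 = (-0.247)^2 = 0.061009.
  gamma(0) = 4 * (1 + 0.061009) = 4 * 1.061009 = 4.244036, which rounds to 4.2440.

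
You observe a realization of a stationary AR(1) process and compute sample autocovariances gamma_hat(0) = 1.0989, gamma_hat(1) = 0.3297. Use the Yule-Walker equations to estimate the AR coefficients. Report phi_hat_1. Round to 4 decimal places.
\hat\phi_{1} = 0.3000

The Yule-Walker equations for an AR(p) process read, in matrix form,
  Gamma_p phi = r_p,   with   (Gamma_p)_{ij} = gamma(|i - j|),
                       (r_p)_i = gamma(i),   i,j = 1..p.
Substitute the sample gammas (Toeplitz matrix and right-hand side of size 1):
  Gamma_p = [[1.0989]]
  r_p     = [0.3297]
With p = 1 this is the single equation gamma(0) phi_1 = gamma(1):
  phi_hat_1 = gamma(1) / gamma(0) = 0.3297 / 1.0989 = 0.3000.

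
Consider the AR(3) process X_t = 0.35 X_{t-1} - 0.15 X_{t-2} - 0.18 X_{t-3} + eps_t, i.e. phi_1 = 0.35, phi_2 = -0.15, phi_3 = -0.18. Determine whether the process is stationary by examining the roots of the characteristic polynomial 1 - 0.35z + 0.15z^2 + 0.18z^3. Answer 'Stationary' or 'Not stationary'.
\text{Stationary}

The AR(p) characteristic polynomial is P(z) = 1 - 0.35z + 0.15z^2 + 0.18z^3.
Stationarity requires all roots to lie outside the unit circle, i.e. |z| > 1 for every root.
Degree 3: look for a simple real root z0 first, then factor out (1 - z/z0) and solve the remaining quadratic.
Testing z0 = -2.5: P(-2.5) = 1 + (-0.35)(-2.5) + (0.15)(-2.5)^2 + (0.18)(-2.5)^3
  = 1 + (0.875) + (0.9375) + (-2.8125) = 0.  So z_0 = -2.5 is a root, |z_0| = 2.5.
Divide out the factor (1 + 0.4 z) = (1 - z/z0) (since 1/z0 = -0.4):
  P(z) = (1 + 0.4 z)(1 + (-0.75) z + (0.45) z^2)
  [check: z-coef -0.75 - (-0.4) = -0.35; z^2-coef 0.45 - (-0.4)(-0.75) = 0.15; z^3-coef -(-0.4)(0.45) = 0.18.]
Remaining roots from the quadratic factor 1 + (-0.75) z + (0.45) z^2:
  Set 1 + (-0.75) z + (0.45) z^2 = 0, i.e. a z^2 + b z + c = 0 with a = 0.45, b = -0.75, c = 1.
  Discriminant D = b^2 - 4ac = (-0.75)^2 - 4*(0.45)*1 = 0.5625 - (1.8) = -1.2375.
  D < 0, so the roots are the complex-conjugate pair z = (-b +/- i sqrt(-D)) / (2a) = 0.8333 +/- 1.236i.
  For a conjugate pair |z|^2 = z * conj(z) = (product of roots) = c/a = 1/(0.45) = 2.222222, so |z| = sqrt(2.222222) = 1.4907 for both roots.
Moduli of all roots: 2.5000, 1.4907, 1.4907.
All moduli strictly greater than 1? Yes.
Verdict: Stationary.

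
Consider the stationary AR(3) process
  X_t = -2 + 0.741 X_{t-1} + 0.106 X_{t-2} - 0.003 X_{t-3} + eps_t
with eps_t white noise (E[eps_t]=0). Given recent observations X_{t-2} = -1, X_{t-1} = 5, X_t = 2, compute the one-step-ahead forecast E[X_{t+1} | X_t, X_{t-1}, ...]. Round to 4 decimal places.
E[X_{t+1} \mid \mathcal F_t] = 0.0150

For an AR(p) model X_t = c + sum_i phi_i X_{t-i} + eps_t, the
one-step-ahead conditional mean is
  E[X_{t+1} | X_t, ...] = c + sum_i phi_i X_{t+1-i}.
Substitute known values:
  E[X_{t+1} | ...] = -2 + (0.741) * (2) + (0.106) * (5) + (-0.003) * (-1)
                   = 0.0150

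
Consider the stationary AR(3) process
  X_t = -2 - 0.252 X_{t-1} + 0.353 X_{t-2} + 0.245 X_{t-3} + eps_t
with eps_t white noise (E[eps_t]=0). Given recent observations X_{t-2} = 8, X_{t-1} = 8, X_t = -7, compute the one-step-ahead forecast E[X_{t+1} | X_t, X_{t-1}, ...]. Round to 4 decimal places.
E[X_{t+1} \mid \mathcal F_t] = 4.5480

For an AR(p) model X_t = c + sum_i phi_i X_{t-i} + eps_t, the
one-step-ahead conditional mean is
  E[X_{t+1} | X_t, ...] = c + sum_i phi_i X_{t+1-i}.
Substitute known values:
  E[X_{t+1} | ...] = -2 + (-0.252) * (-7) + (0.353) * (8) + (0.245) * (8)
                   = 4.5480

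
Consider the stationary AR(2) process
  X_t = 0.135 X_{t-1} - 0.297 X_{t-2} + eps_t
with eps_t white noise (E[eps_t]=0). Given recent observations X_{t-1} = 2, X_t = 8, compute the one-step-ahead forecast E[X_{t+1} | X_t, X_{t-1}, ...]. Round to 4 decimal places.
E[X_{t+1} \mid \mathcal F_t] = 0.4860

For an AR(p) model X_t = c + sum_i phi_i X_{t-i} + eps_t, the
one-step-ahead conditional mean is
  E[X_{t+1} | X_t, ...] = c + sum_i phi_i X_{t+1-i}.
Substitute known values:
  E[X_{t+1} | ...] = (0.135) * (8) + (-0.297) * (2)
                   = 0.4860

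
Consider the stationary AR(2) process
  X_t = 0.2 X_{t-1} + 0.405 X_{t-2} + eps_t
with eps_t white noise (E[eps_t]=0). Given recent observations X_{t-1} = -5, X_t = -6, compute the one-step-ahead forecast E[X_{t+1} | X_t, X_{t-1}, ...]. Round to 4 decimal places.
E[X_{t+1} \mid \mathcal F_t] = -3.2250

For an AR(p) model X_t = c + sum_i phi_i X_{t-i} + eps_t, the
one-step-ahead conditional mean is
  E[X_{t+1} | X_t, ...] = c + sum_i phi_i X_{t+1-i}.
Substitute known values:
  E[X_{t+1} | ...] = (0.2) * (-6) + (0.405) * (-5)
                   = -3.2250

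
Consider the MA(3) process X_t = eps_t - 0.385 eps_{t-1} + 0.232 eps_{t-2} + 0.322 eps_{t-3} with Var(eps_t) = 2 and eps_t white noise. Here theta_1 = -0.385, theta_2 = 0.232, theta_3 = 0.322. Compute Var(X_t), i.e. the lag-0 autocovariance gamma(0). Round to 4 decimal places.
\gamma(0) = 2.6115

For an MA(q) process X_t = eps_t + sum_i theta_i eps_{t-i} with
Var(eps_t) = sigma^2, the variance is
  gamma(0) = sigma^2 * (1 + sum_i theta_i^2).
  sum_i theta_i^2 = (-0.385)^2 + (0.232)^2 + (0.322)^2 = 0.148225 + 0.053824 + 0.103684 = 0.305733.
  gamma(0) = 2 * (1 + 0.305733) = 2 * 1.305733 = 2.611466, which rounds to 2.6115.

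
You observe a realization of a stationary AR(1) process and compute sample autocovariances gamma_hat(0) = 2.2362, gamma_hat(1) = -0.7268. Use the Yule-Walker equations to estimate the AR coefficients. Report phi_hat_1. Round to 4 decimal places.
\hat\phi_{1} = -0.3250

The Yule-Walker equations for an AR(p) process read, in matrix form,
  Gamma_p phi = r_p,   with   (Gamma_p)_{ij} = gamma(|i - j|),
                       (r_p)_i = gamma(i),   i,j = 1..p.
Substitute the sample gammas (Toeplitz matrix and right-hand side of size 1):
  Gamma_p = [[2.2362]]
  r_p     = [-0.7268]
With p = 1 this is the single equation gamma(0) phi_1 = gamma(1):
  phi_hat_1 = gamma(1) / gamma(0) = -0.7268 / 2.2362 = -0.3250.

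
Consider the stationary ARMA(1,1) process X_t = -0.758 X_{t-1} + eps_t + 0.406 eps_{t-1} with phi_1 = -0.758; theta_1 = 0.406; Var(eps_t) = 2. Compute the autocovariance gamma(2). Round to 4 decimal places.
\gamma(2) = 0.8683

Multiply the model equation by X_{t-k} and take expectations. With theta_0 = psi_0 = 1 and psi_j the MA(infinity) weights, this gives
  gamma(k) - sum_i phi_i gamma(k-i) = c_k,
  c_k = sigma^2 * sum_{j=k..q} theta_j psi_{j-k}   (c_k = 0 for k > q),
using gamma(-m) = gamma(m).
psi-weights needed (psi_j = theta_j + sum_i phi_i psi_{j-i}):
  psi_1 = theta_1 + phi_1 = 0.406 + (-0.758) = -0.352
Right-hand sides:
  c_0 = sigma^2 (1 + theta_1 psi_1) = 2 * (1 + (0.406)(-0.352)) = 2 * 0.857088 = 1.714176
  c_1 = sigma^2 theta_1 = 2 * (0.406) = 0.812
  c_2 = 0
Equations for k = 0 and k = 1 (AR order 1):
  gamma(0) = phi_1 gamma(1) + c_0
  gamma(1) = phi_1 gamma(0) + c_1
Substituting the second into the first: gamma(0) (1 - phi_1^2) = c_0 + phi_1 c_1, so
  gamma(0) = (c_0 + phi_1 c_1) / (1 - phi_1^2) = (1.714176 + (-0.758)(0.812)) / (1 - (-0.758)^2) = 1.09868 / 0.425436 = 2.58248.
  gamma(1) = phi_1 gamma(0) + c_1 = (-0.758)(2.58248) + (0.812) = -1.14552.
For k = 2 (> q): gamma(2) = phi_1 gamma(1) = (-0.758)(-1.14552) = 0.868304.
Therefore gamma(2) = 0.8683 (to 4 decimal places).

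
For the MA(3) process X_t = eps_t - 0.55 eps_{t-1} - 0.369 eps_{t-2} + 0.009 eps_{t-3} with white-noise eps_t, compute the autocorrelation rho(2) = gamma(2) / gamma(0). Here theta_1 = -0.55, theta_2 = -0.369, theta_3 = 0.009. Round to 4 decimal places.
\rho(2) = -0.2599

For an MA(q) process with theta_0 = 1, the autocovariance is
  gamma(k) = sigma^2 * sum_{i=0..q-k} theta_i * theta_{i+k},
and rho(k) = gamma(k) / gamma(0). Sigma^2 cancels.
  numerator   = (1)*(-0.369) + (-0.55)*(0.009) = -0.37395.
  denominator = (1)^2 + (-0.55)^2 + (-0.369)^2 + (0.009)^2 = 1.438742.
  rho(2) = -0.37395 / 1.438742 = -0.2599.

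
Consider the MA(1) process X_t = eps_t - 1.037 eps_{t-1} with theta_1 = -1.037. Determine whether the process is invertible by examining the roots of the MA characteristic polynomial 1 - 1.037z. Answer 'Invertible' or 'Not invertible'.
\text{Not invertible}

The MA(q) characteristic polynomial is P(z) = 1 - 1.037z.
Invertibility requires all roots to lie outside the unit circle, i.e. |z| > 1 for every root.
This is linear in z: 1 + (-1.037) z = 0  =>  z = -1/(-1.037) = 0.96432,  |z| = 0.96432.
Moduli of all roots: 0.9643.
All moduli strictly greater than 1? No.
Verdict: Not invertible.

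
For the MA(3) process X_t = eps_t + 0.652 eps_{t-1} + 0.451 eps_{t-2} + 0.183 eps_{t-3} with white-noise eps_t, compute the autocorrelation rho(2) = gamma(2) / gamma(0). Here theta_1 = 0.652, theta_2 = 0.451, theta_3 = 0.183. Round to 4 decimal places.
\rho(2) = 0.3432

For an MA(q) process with theta_0 = 1, the autocovariance is
  gamma(k) = sigma^2 * sum_{i=0..q-k} theta_i * theta_{i+k},
and rho(k) = gamma(k) / gamma(0). Sigma^2 cancels.
  numerator   = (1)*(0.451) + (0.652)*(0.183) = 0.570316.
  denominator = (1)^2 + (0.652)^2 + (0.451)^2 + (0.183)^2 = 1.661994.
  rho(2) = 0.570316 / 1.661994 = 0.3432.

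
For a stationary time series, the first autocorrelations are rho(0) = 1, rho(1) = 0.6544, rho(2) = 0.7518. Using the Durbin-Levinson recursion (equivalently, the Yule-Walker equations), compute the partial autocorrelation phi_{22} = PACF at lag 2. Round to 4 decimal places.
\phi_{22} = 0.5659

The PACF at lag k is phi_{kk}, the last component of the solution
to the Yule-Walker system G_k phi = r_k where
  (G_k)_{ij} = rho(|i - j|), (r_k)_i = rho(i), i,j = 1..k.
Equivalently, Durbin-Levinson gives phi_{kk} iteratively:
  phi_{11} = rho(1)
  phi_{kk} = [rho(k) - sum_{j=1..k-1} phi_{k-1,j} rho(k-j)]
            / [1 - sum_{j=1..k-1} phi_{k-1,j} rho(j)],
  phi_{k,j} = phi_{k-1,j} - phi_{kk} phi_{k-1,k-j},  j = 1..k-1.
Step k = 1:
  phi_11 = rho(1) = 0.6544.
Step k = 2:
  phi_22 = [rho(2) - phi_11 rho(1)] / [1 - phi_11 rho(1)] = [0.7518 - (0.6544)(0.6544)] / [1 - (0.6544)(0.6544)]
         = 0.32356064 / 0.57176064 = 0.5659.
Therefore phi_{22} = 0.5659.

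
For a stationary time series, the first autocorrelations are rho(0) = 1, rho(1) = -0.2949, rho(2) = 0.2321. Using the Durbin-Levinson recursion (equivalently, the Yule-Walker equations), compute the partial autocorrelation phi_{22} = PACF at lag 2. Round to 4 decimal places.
\phi_{22} = 0.1590

The PACF at lag k is phi_{kk}, the last component of the solution
to the Yule-Walker system G_k phi = r_k where
  (G_k)_{ij} = rho(|i - j|), (r_k)_i = rho(i), i,j = 1..k.
Equivalently, Durbin-Levinson gives phi_{kk} iteratively:
  phi_{11} = rho(1)
  phi_{kk} = [rho(k) - sum_{j=1..k-1} phi_{k-1,j} rho(k-j)]
            / [1 - sum_{j=1..k-1} phi_{k-1,j} rho(j)],
  phi_{k,j} = phi_{k-1,j} - phi_{kk} phi_{k-1,k-j},  j = 1..k-1.
Step k = 1:
  phi_11 = rho(1) = -0.2949.
Step k = 2:
  phi_22 = [rho(2) - phi_11 rho(1)] / [1 - phi_11 rho(1)] = [0.2321 - (-0.2949)(-0.2949)] / [1 - (-0.2949)(-0.2949)]
         = 0.14513399 / 0.91303399 = 0.159.
Therefore phi_{22} = 0.1590.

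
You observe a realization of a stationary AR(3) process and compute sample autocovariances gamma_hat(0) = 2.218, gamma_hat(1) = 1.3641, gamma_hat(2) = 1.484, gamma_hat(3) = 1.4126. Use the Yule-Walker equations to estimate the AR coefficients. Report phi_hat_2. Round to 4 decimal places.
\hat\phi_{2} = 0.3800

The Yule-Walker equations for an AR(p) process read, in matrix form,
  Gamma_p phi = r_p,   with   (Gamma_p)_{ij} = gamma(|i - j|),
                       (r_p)_i = gamma(i),   i,j = 1..p.
Substitute the sample gammas (Toeplitz matrix and right-hand side of size 3):
  Gamma_p = [[2.218, 1.3641, 1.484], [1.3641, 2.218, 1.3641], [1.484, 1.3641, 2.218]]
  r_p     = [1.3641, 1.484, 1.4126]
Written out (R1..R3):
  (R1) 2.218 phi_1 + 1.3641 phi_2 + 1.484 phi_3 = 1.3641
  (R2) 1.3641 phi_1 + 2.218 phi_2 + 1.3641 phi_3 = 1.484
  (R3) 1.484 phi_1 + 1.3641 phi_2 + 2.218 phi_3 = 1.4126
Gaussian elimination:
  R2 <- R2 - (1.3641/2.218) R1 = R2 - (0.615014) R1:  1.37906 phi_2 + 0.45142 phi_3 = 0.64506
  R3 <- R3 - (1.484/2.218) R1 = R3 - (0.669071) R1:  0.45142 phi_2 + 1.225098 phi_3 = 0.49992
  R3 <- R3 - (0.45142/1.37906) R2 = R3 - (0.327339) R2:  1.077331 phi_3 = 0.288767
Back-substitution:
  phi_hat_3 = 0.288767 / 1.077331 = 0.268039
  phi_hat_2 = (0.64506 - (0.45142)(0.268039)) / 1.37906 = 0.380014
  phi_hat_1 = (1.3641 - (1.3641)(0.380014) - (1.484)(0.268039)) / 2.218 = 0.201963
So phi_hat = [0.2020, 0.3800, 0.2680].
Therefore phi_hat_2 = 0.3800.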